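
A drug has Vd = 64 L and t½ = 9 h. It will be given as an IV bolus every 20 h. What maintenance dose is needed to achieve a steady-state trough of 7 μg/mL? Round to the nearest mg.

1642 mg

τ/t½ = 20/9 ≈ 2.2222, so f = (1/2)^(20/9) ≈ 0.214311.
Cmin,ss = (D/Vd)·f/(1−f), so D = Cmin,ss·Vd·(1−f)/f.
D = 7 × 64 × (1−f)/f ≈ 7 × 64 × 3.66612 ≈ 1642.42 mg.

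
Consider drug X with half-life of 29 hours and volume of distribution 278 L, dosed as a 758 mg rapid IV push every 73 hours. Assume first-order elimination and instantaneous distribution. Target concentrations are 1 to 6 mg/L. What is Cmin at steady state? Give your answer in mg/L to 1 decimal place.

Over one 73-h interval, 73/29 ≈ 2.5172 half-lives elapse, leaving f ≈ 0.1747 of each dose.
Accumulation ratio R = 1/(1 − f) ≈ 1/0.8253 ≈ 1.2117.
Single-dose peak C₀ = D/Vd = 758/278 ≈ 2.727 mg/L.
Steady-state peak Cmax,ss = C₀·R ≈ 2.727 × 1.2117 ≈ 3.304 mg/L.
One interval later, Cmin,ss = Cmax,ss·e^(−kτ) ≈ 3.304 × 0.1747 ≈ 0.577 mg/L.
Trough 0.6 mg/L vs MEC 1 mg/L: subtherapeutic.

0.6 mg/L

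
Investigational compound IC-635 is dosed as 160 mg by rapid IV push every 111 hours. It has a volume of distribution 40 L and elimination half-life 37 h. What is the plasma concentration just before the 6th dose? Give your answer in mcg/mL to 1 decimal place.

0.6 mcg/mL

f = (1/2)^(τ/t½) = (1/2)^(111/37) ≈ 0.1250.
C₀ = D/Vd = 160/40 ≈ 4.000 mcg/mL.
Before the 6th dose, 5 doses have been given. Superposition: Cmin = C₀·(f + f² + … + f^5).
≈ 4.000 × (0.1250 + 0.0156 + 0.0020 + 0.0002 + 0.0000) ≈ 4.000 × 0.1428 ≈ 0.571 mcg/mL.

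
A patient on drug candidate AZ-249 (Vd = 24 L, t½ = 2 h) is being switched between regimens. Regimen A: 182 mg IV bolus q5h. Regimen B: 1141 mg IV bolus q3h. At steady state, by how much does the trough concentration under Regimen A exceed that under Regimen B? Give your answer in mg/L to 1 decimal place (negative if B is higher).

Regimen A: f = (1/2)^(5/2) ≈ 0.1768; Cmin,ss = (182/24)·f/(1−f) ≈ 1.629 mg/L.
Regimen B: f = (1/2)^(3/2) ≈ 0.3536; Cmin,ss = (1141/24)·f/(1−f) ≈ 26.007 mg/L.
Difference ≈ 1.629 − 26.007 ≈ -24.378 mg/L.

-24.4 mg/L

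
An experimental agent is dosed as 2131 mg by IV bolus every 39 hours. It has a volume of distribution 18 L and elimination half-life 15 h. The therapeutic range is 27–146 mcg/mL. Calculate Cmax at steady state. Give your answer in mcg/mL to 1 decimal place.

141.8 mcg/mL

k = ln2/t½ = ln2/15 ≈ 0.046210 h⁻¹; fraction remaining f = e^(−kτ) = e^(−0.046210×39) ≈ 0.1649.
Accumulation ratio R = 1/(1 − f) ≈ 1/0.8351 ≈ 1.1975.
Single-dose peak C₀ = D/Vd = 2131/18 ≈ 118.389 mcg/mL.
Steady-state peak Cmax,ss = C₀·R ≈ 118.389 × 1.1975 ≈ 141.771 mcg/mL.
Peak 141.8 mcg/mL vs MTC 146 mcg/mL: below toxic threshold.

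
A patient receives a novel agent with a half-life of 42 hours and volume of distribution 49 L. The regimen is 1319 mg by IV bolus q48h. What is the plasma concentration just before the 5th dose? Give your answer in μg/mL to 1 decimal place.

f = (1/2)^(τ/t½) = (1/2)^(48/42) ≈ 0.4529.
C₀ = D/Vd = 1319/49 ≈ 26.918 μg/mL.
Before the 5th dose, 4 doses have been given. Superposition: Cmin = C₀·(f + f² + … + f^4).
≈ 26.918 × (0.4529 + 0.2051 + 0.0929 + 0.0421) ≈ 26.918 × 0.7930 ≈ 21.346 μg/mL.

21.3 μg/mL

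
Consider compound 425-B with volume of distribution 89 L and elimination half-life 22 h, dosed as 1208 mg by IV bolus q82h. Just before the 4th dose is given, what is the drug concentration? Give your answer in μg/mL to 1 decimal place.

f = (1/2)^(τ/t½) = (1/2)^(82/22) ≈ 0.0755.
C₀ = D/Vd = 1208/89 ≈ 13.573 μg/mL.
Before the 4th dose, 3 doses have been given. Superposition: Cmin = C₀·(f + f² + … + f^3).
≈ 13.573 × (0.0755 + 0.0057 + 0.0004) ≈ 13.573 × 0.0816 ≈ 1.108 μg/mL.

1.1 μg/mL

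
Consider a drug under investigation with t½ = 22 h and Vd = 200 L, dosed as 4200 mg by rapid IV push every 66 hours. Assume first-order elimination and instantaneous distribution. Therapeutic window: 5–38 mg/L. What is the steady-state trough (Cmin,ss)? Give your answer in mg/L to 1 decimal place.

τ = 66 h = 3 half-lives, so f = (1/2)^3 = 0.125.
Accumulation ratio R = 1/(1 − f) = 1/0.875 = 8/7.
Single-dose peak C₀ = D/Vd = 4200/200 = 21 mg/L.
Steady-state peak Cmax,ss = C₀·R = 21 × 8/7 ≈ 24.000 mg/L.
Steady-state trough Cmin,ss = Cmax,ss·f ≈ 24.000 × 0.125 ≈ 3.000 mg/L.
Trough 3.0 mg/L vs MEC 5 mg/L: subtherapeutic.

3.0 mg/L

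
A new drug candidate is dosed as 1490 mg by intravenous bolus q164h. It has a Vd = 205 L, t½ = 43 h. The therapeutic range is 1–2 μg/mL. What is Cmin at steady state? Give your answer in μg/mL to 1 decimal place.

k = ln2/t½ = ln2/43 ≈ 0.016120 h⁻¹; fraction remaining f = e^(−kτ) = e^(−0.016120×164) ≈ 0.0711.
Single-dose peak C₀ = D/Vd = 1490/205 ≈ 7.268 μg/mL.
Steady-state trough Cmin,ss = C₀·f/(1−f) ≈ 7.268 × 0.0711/0.9289 ≈ 0.556 μg/mL.
Trough 0.6 μg/mL vs MEC 1 μg/mL: subtherapeutic.

0.6 μg/mL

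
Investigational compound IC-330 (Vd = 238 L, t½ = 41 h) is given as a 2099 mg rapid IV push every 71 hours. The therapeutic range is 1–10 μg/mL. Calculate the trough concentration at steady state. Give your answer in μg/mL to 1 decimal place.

3.8 μg/mL

Over one 71-h interval, 71/41 ≈ 1.7317 half-lives elapse, leaving f ≈ 0.3011 of each dose.
Single-dose peak C₀ = D/Vd = 2099/238 ≈ 8.819 μg/mL.
Steady-state trough Cmin,ss = C₀·f/(1−f) ≈ 8.819 × 0.3011/0.6989 ≈ 3.799 μg/mL.
Trough 3.8 μg/mL vs MEC 1 μg/mL: adequate.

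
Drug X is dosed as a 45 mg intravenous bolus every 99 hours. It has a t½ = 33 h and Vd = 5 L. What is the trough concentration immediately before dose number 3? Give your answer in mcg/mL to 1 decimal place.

f = (1/2)^(τ/t½) = (1/2)^(99/33) ≈ 0.1250.
C₀ = D/Vd = 45/5 ≈ 9.000 mcg/mL.
Before the 3rd dose, 2 doses have been given. Superposition: Cmin = C₀·(f + f²).
≈ 9.000 × (0.1250 + 0.0156) ≈ 9.000 × 0.1406 ≈ 1.265 mcg/mL.

1.3 mcg/mL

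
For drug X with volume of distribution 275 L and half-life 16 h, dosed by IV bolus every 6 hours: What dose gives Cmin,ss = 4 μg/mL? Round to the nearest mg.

τ/t½ = 6/16 ≈ 0.375, so f = (1/2)^(6/16) ≈ 0.771105.
Cmin,ss = (D/Vd)·f/(1−f), so D = Cmin,ss·Vd·(1−f)/f.
D = 4 × 275 × (1−f)/f ≈ 4 × 275 × 0.29684 ≈ 326.52 mg.

327 mg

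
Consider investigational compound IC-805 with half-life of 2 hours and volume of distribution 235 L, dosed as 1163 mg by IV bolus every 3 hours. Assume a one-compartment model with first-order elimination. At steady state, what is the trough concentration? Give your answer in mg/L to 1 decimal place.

Over one 3-h interval, 3/2 ≈ 1.5 half-lives elapse, leaving f ≈ 0.3536 of each dose.
Accumulation ratio R = 1/(1 − f) ≈ 1/0.6464 ≈ 1.5470.
Single-dose peak C₀ = D/Vd = 1163/235 ≈ 4.949 mg/L.
Steady-state peak Cmax,ss = C₀·R ≈ 4.949 × 1.5470 ≈ 7.656 mg/L.
Steady-state trough Cmin,ss = Cmax,ss·f ≈ 7.656 × 0.3536 ≈ 2.707 mg/L.

2.7 mg/L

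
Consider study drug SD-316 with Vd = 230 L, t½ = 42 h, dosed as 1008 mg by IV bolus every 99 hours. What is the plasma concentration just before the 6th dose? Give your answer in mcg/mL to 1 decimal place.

1.1 mcg/mL

f = (1/2)^(τ/t½) = (1/2)^(99/42) ≈ 0.1952.
C₀ = D/Vd = 1008/230 ≈ 4.383 mcg/mL.
Before the 6th dose, 5 doses have been given. Superposition: Cmin = C₀·(f + f² + … + f^5).
≈ 4.383 × (0.1952 + 0.0381 + 0.0074 + 0.0015 + 0.0003) ≈ 4.383 × 0.2425 ≈ 1.063 mcg/mL.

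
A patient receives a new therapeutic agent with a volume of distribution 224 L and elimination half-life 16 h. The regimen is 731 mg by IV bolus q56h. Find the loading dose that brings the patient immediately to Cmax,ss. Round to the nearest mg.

f = (1/2)^(56/16) ≈ 0.088388; accumulation ratio R = 1/(1−f) ≈ 1.09696.
Loading dose to hit Cmax,ss on first dose: D_load = D_maint·R ≈ 731 × 1.09696 ≈ 801.88 mg.

802 mg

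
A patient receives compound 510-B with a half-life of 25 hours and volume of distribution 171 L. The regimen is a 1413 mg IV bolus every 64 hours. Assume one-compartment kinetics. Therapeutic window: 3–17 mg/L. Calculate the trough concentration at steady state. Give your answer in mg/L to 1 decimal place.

1.7 mg/L

k = ln2/t½ = ln2/25 ≈ 0.027726 h⁻¹; fraction remaining f = e^(−kτ) = e^(−0.027726×64) ≈ 0.1696.
Accumulation ratio R = 1/(1 − f) ≈ 1/0.8304 ≈ 1.2042.
Each bolus raises the concentration by D/Vd = 1413/171 ≈ 8.263 mg/L.
Steady-state peak Cmax,ss = C₀·R ≈ 8.263 × 1.2042 ≈ 9.950 mg/L.
Steady-state trough Cmin,ss = Cmax,ss·f ≈ 9.950 × 0.1696 ≈ 1.688 mg/L.
Trough 1.7 mg/L vs MEC 3 mg/L: subtherapeutic.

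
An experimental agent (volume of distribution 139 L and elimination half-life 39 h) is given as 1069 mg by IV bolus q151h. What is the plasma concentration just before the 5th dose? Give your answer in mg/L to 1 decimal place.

0.6 mg/L

f = (1/2)^(τ/t½) = (1/2)^(151/39) ≈ 0.0683.
C₀ = D/Vd = 1069/139 ≈ 7.691 mg/L.
Before the 5th dose, 4 doses have been given. Superposition: Cmin = C₀·(f + f² + … + f^4).
≈ 7.691 × (0.0683 + 0.0047 + 0.0003 + 0.0000) ≈ 7.691 × 0.0733 ≈ 0.564 mg/L.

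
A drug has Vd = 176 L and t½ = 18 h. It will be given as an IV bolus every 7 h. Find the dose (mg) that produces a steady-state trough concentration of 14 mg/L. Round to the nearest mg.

762 mg

τ/t½ = 7/18 ≈ 0.38889, so f = (1/2)^(7/18) ≈ 0.763718.
Cmin,ss = (D/Vd)·f/(1−f), so D = Cmin,ss·Vd·(1−f)/f.
D = 14 × 176 × (1−f)/f ≈ 14 × 176 × 0.30938 ≈ 762.31 mg.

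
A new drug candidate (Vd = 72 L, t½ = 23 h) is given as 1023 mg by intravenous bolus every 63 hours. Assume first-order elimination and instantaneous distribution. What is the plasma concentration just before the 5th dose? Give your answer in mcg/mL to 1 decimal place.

f = (1/2)^(τ/t½) = (1/2)^(63/23) ≈ 0.1498.
C₀ = D/Vd = 1023/72 ≈ 14.208 mcg/mL.
Before the 5th dose, 4 doses have been given. Superposition: Cmin = C₀·(f + f² + … + f^4).
≈ 14.208 × (0.1498 + 0.0224 + 0.0034 + 0.0005) ≈ 14.208 × 0.1761 ≈ 2.502 mcg/mL.

2.5 mcg/mL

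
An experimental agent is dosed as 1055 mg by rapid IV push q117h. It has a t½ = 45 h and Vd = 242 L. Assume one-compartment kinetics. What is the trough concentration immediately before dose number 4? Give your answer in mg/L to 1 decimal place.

f = (1/2)^(τ/t½) = (1/2)^(117/45) ≈ 0.1649.
C₀ = D/Vd = 1055/242 ≈ 4.360 mg/L.
Before the 4th dose, 3 doses have been given. Superposition: Cmin = C₀·(f + f² + … + f^3).
≈ 4.360 × (0.1649 + 0.0272 + 0.0045) ≈ 4.360 × 0.1966 ≈ 0.857 mg/L.

0.9 mg/L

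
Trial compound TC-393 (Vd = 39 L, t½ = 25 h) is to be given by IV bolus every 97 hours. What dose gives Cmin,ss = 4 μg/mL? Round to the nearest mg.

2141 mg

τ/t½ = 97/25 ≈ 3.88, so f = (1/2)^(97/25) ≈ 0.067921.
Cmin,ss = (D/Vd)·f/(1−f), so D = Cmin,ss·Vd·(1−f)/f.
D = 4 × 39 × (1−f)/f ≈ 4 × 39 × 13.72299 ≈ 2140.79 mg.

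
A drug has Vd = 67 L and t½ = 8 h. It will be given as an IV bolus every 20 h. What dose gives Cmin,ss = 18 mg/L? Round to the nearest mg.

5616 mg

τ/t½ = 20/8 ≈ 2.5, so f = (1/2)^(20/8) ≈ 0.176777.
Cmin,ss = (D/Vd)·f/(1−f), so D = Cmin,ss·Vd·(1−f)/f.
D = 18 × 67 × (1−f)/f ≈ 18 × 67 × 4.65684 ≈ 5616.15 mg.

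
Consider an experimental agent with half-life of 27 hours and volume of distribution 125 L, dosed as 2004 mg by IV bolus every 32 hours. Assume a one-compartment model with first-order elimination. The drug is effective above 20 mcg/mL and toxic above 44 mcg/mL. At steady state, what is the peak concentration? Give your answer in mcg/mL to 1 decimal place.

k = ln2/t½ = ln2/27 ≈ 0.025672 h⁻¹; fraction remaining f = e^(−kτ) = e^(−0.025672×32) ≈ 0.4398.
Accumulation ratio R = 1/(1 − f) ≈ 1/0.5602 ≈ 1.7851.
Single-dose peak C₀ = D/Vd = 2004/125 ≈ 16.032 mcg/mL.
Steady-state peak Cmax,ss = C₀·R ≈ 16.032 × 1.7851 ≈ 28.619 mcg/mL.
Peak 28.6 mcg/mL vs MTC 44 mcg/mL: below toxic threshold.

28.6 mcg/mL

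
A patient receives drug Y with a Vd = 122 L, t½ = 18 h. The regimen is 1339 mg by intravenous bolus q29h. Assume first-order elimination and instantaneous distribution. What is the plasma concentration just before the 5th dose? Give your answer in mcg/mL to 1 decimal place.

f = (1/2)^(τ/t½) = (1/2)^(29/18) ≈ 0.3273.
C₀ = D/Vd = 1339/122 ≈ 10.975 mcg/mL.
Before the 5th dose, 4 doses have been given. Superposition: Cmin = C₀·(f + f² + … + f^4).
≈ 10.975 × (0.3273 + 0.1071 + 0.0351 + 0.0115) ≈ 10.975 × 0.4810 ≈ 5.279 mcg/mL.

5.3 mcg/mL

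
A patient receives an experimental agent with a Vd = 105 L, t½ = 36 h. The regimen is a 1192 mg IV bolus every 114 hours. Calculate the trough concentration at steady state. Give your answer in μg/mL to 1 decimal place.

1.4 μg/mL

τ/t½ = 114/36 ≈ 3.1667, so fraction remaining f = (1/2)^(114/36) ≈ 0.1114.
At steady state, accumulation factor R = 1/(1 − e^(−kτ)) ≈ 1.1254.
Each bolus raises the concentration by D/Vd = 1192/105 ≈ 11.352 μg/mL.
Steady-state peak Cmax,ss = C₀·R ≈ 11.352 × 1.1254 ≈ 12.776 μg/mL.
One interval later, Cmin,ss = Cmax,ss·e^(−kτ) ≈ 12.776 × 0.1114 ≈ 1.423 μg/mL.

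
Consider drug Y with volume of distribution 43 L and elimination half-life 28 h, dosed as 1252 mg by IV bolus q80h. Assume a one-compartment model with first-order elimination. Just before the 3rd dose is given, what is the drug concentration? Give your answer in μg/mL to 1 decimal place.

f = (1/2)^(τ/t½) = (1/2)^(80/28) ≈ 0.1380.
C₀ = D/Vd = 1252/43 ≈ 29.116 μg/mL.
Before the 3rd dose, 2 doses have been given. Superposition: Cmin = C₀·(f + f²).
≈ 29.116 × (0.1380 + 0.0190) ≈ 29.116 × 0.1570 ≈ 4.571 μg/mL.

4.6 μg/mL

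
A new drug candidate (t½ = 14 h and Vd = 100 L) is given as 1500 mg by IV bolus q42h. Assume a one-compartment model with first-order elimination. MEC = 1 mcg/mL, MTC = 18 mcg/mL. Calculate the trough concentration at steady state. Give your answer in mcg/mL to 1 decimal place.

τ = 42 h = 3 half-lives, so f = (1/2)^3 = 0.125.
At steady state, R = 1/(1 − 0.125) = 8/7.
Single-dose peak C₀ = D/Vd = 1500/100 = 15 mcg/mL.
Steady-state peak Cmax,ss = C₀·R = 15 × 8/7 ≈ 17.143 mcg/mL.
Steady-state trough Cmin,ss = Cmax,ss·f ≈ 17.143 × 0.125 ≈ 2.143 mcg/mL.
Trough 2.1 mcg/mL vs MEC 1 mcg/mL: adequate.

2.1 mcg/mL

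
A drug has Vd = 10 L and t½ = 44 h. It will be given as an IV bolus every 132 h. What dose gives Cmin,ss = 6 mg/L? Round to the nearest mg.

τ/t½ = 132/44 ≈ 3, so f = (1/2)^(132/44) ≈ 0.125000.
Cmin,ss = (D/Vd)·f/(1−f), so D = Cmin,ss·Vd·(1−f)/f.
D = 6 × 10 × (1−f)/f ≈ 6 × 10 × 7.00000 ≈ 420.00 mg.

420 mg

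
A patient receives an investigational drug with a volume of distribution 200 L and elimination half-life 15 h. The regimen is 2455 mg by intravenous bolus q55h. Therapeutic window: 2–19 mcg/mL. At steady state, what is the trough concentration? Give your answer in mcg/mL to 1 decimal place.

1.0 mcg/mL

k = ln2/t½ = ln2/15 ≈ 0.046210 h⁻¹; fraction remaining f = e^(−kτ) = e^(−0.046210×55) ≈ 0.0787.
Accumulation ratio R = 1/(1 − f) ≈ 1/0.9213 ≈ 1.0854.
Single-dose peak C₀ = D/Vd = 2455/200 ≈ 12.275 mcg/mL.
Steady-state peak Cmax,ss = C₀·R ≈ 12.275 × 1.0854 ≈ 13.323 mcg/mL.
Steady-state trough Cmin,ss = Cmax,ss·f ≈ 13.323 × 0.0787 ≈ 1.049 mcg/mL.
Trough 1.0 mcg/mL vs MEC 2 mcg/mL: subtherapeutic.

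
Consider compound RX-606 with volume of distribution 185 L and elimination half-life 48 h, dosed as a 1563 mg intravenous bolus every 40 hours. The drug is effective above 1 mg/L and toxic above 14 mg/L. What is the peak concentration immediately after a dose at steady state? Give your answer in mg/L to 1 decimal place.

19.3 mg/L

τ/t½ = 40/48 ≈ 0.83333, so fraction remaining f = (1/2)^(40/48) ≈ 0.5612.
At steady state, accumulation factor R = 1/(1 − e^(−kτ)) ≈ 2.2789.
Single-dose peak C₀ = D/Vd = 1563/185 ≈ 8.449 mg/L.
Cmax,ss = C₀/(1 − f) ≈ 8.449/0.4388 ≈ 19.255 mg/L.
Peak 19.3 mg/L vs MTC 14 mg/L: exceeds toxic threshold.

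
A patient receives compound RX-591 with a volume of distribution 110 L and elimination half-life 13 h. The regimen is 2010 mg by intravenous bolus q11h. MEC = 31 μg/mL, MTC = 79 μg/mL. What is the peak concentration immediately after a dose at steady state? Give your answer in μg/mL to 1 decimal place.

τ/t½ = 11/13 ≈ 0.84615, so fraction remaining f = (1/2)^(11/13) ≈ 0.5563.
Accumulation ratio R = 1/(1 − f) ≈ 1/0.4437 ≈ 2.2538.
Single-dose peak C₀ = D/Vd = 2010/110 ≈ 18.273 μg/mL.
Steady-state peak Cmax,ss = C₀·R ≈ 18.273 × 2.2538 ≈ 41.184 μg/mL.
Peak 41.2 μg/mL vs MTC 79 μg/mL: below toxic threshold.

41.2 μg/mL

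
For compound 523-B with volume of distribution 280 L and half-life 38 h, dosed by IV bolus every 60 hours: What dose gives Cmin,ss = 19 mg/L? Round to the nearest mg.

10574 mg

τ/t½ = 60/38 ≈ 1.5789, so f = (1/2)^(60/38) ≈ 0.334726.
Cmin,ss = (D/Vd)·f/(1−f), so D = Cmin,ss·Vd·(1−f)/f.
D = 19 × 280 × (1−f)/f ≈ 19 × 280 × 1.98752 ≈ 10573.61 mg.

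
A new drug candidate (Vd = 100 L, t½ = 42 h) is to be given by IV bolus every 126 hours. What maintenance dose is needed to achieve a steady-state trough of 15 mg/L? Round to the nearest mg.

10500 mg

τ/t½ = 126/42 ≈ 3, so f = (1/2)^(126/42) ≈ 0.125000.
Cmin,ss = (D/Vd)·f/(1−f), so D = Cmin,ss·Vd·(1−f)/f.
D = 15 × 100 × (1−f)/f ≈ 15 × 100 × 7.00000 ≈ 10500.00 mg.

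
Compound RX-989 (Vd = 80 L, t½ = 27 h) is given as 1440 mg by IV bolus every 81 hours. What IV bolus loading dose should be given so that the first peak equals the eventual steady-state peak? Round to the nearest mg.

f = (1/2)^(81/27) ≈ 0.125000; accumulation ratio R = 1/(1−f) ≈ 1.14286.
Loading dose to hit Cmax,ss on first dose: D_load = D_maint·R ≈ 1440 × 1.14286 ≈ 1645.72 mg.

1646 mg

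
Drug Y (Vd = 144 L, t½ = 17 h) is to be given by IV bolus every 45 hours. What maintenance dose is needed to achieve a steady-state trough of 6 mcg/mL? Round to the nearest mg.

4548 mg

τ/t½ = 45/17 ≈ 2.6471, so f = (1/2)^(45/17) ≈ 0.159645.
Cmin,ss = (D/Vd)·f/(1−f), so D = Cmin,ss·Vd·(1−f)/f.
D = 6 × 144 × (1−f)/f ≈ 6 × 144 × 5.26390 ≈ 4548.01 mg.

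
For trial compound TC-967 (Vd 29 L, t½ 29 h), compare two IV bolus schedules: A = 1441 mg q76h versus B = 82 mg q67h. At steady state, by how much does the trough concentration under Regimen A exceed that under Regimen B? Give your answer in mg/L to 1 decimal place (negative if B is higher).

8.9 mg/L

Regimen A: f = (1/2)^(76/29) ≈ 0.1626; Cmin,ss = (1441/29)·f/(1−f) ≈ 9.648 mg/L.
Regimen B: f = (1/2)^(67/29) ≈ 0.2016; Cmin,ss = (82/29)·f/(1−f) ≈ 0.714 mg/L.
Difference ≈ 9.648 − 0.714 ≈ 8.934 mg/L.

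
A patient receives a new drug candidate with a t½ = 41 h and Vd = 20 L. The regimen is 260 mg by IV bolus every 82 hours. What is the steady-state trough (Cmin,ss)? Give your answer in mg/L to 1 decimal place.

τ = 82 h = 2 half-lives, so f = (1/2)^2 = 0.25.
Accumulation ratio R = 1/(1 − f) = 1/0.75 = 4/3.
Single-dose peak C₀ = D/Vd = 260/20 = 13 mg/L.
Steady-state peak Cmax,ss = C₀·R = 13 × 4/3 ≈ 17.333 mg/L.
Steady-state trough Cmin,ss = Cmax,ss·f ≈ 17.333 × 0.25 ≈ 4.333 mg/L.

4.3 mg/L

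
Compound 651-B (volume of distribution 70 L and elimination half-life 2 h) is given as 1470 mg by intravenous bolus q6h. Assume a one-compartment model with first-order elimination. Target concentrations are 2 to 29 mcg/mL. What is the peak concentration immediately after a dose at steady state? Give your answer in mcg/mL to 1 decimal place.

24.0 mcg/mL

τ = 6 h = 3 half-lives, so f = (1/2)^3 = 0.125.
At steady state, R = 1/(1 − 0.125) = 8/7.
Single-dose peak C₀ = D/Vd = 1470/70 = 21 mcg/mL.
Steady-state peak Cmax,ss = C₀·R = 21 × 8/7 ≈ 24.000 mcg/mL.
Peak 24.0 mcg/mL vs MTC 29 mcg/mL: below toxic threshold.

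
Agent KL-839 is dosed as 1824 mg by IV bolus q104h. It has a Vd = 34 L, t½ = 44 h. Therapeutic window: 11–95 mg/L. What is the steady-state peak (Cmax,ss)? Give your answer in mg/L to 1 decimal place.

τ/t½ = 104/44 ≈ 2.3636, so fraction remaining f = (1/2)^(104/44) ≈ 0.1943.
Accumulation ratio R = 1/(1 − f) ≈ 1/0.8057 ≈ 1.2412.
Each bolus raises the concentration by D/Vd = 1824/34 ≈ 53.647 mg/L.
Steady-state peak Cmax,ss = C₀·R ≈ 53.647 × 1.2412 ≈ 66.587 mg/L.
Peak 66.6 mg/L vs MTC 95 mg/L: below toxic threshold.

66.6 mg/L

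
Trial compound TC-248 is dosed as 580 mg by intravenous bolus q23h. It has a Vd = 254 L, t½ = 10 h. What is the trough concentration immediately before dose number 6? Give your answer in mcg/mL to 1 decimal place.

0.6 mcg/mL

f = (1/2)^(τ/t½) = (1/2)^(23/10) ≈ 0.2031.
C₀ = D/Vd = 580/254 ≈ 2.283 mcg/mL.
Before the 6th dose, 5 doses have been given. Superposition: Cmin = C₀·(f + f² + … + f^5).
≈ 2.283 × (0.2031 + 0.0412 + 0.0084 + 0.0017 + 0.0003) ≈ 2.283 × 0.2547 ≈ 0.581 mcg/mL.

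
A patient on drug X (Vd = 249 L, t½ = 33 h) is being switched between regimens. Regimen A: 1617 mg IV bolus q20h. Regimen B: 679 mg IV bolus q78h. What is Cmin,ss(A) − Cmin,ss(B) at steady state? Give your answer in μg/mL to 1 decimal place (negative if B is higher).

11.8 μg/mL

Regimen A: f = (1/2)^(20/33) ≈ 0.6570; Cmin,ss = (1617/249)·f/(1−f) ≈ 12.439 μg/mL.
Regimen B: f = (1/2)^(78/33) ≈ 0.1943; Cmin,ss = (679/249)·f/(1−f) ≈ 0.658 μg/mL.
Difference ≈ 12.439 − 0.658 ≈ 11.781 μg/mL.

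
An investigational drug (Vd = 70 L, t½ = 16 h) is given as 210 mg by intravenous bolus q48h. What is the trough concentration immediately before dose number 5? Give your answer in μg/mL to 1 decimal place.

0.4 μg/mL

f = (1/2)^(τ/t½) = (1/2)^(48/16) ≈ 0.1250.
C₀ = D/Vd = 210/70 ≈ 3.000 μg/mL.
Before the 5th dose, 4 doses have been given. Superposition: Cmin = C₀·(f + f² + … + f^4).
≈ 3.000 × (0.1250 + 0.0156 + 0.0020 + 0.0002) ≈ 3.000 × 0.1428 ≈ 0.428 μg/mL.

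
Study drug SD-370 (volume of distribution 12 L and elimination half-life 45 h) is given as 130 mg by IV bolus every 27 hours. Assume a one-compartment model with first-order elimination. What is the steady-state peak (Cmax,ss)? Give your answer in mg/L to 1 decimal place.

Over one 27-h interval, 27/45 ≈ 0.6 half-lives elapse, leaving f ≈ 0.6598 of each dose.
Accumulation ratio R = 1/(1 − f) ≈ 1/0.3402 ≈ 2.9394.
Single-dose peak C₀ = D/Vd = 130/12 ≈ 10.833 mg/L.
Cmax,ss = C₀/(1 − f) ≈ 10.833/0.3402 ≈ 31.843 mg/L.

31.8 mg/L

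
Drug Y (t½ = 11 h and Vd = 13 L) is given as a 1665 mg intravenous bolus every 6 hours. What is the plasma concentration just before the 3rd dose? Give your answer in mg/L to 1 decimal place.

f = (1/2)^(τ/t½) = (1/2)^(6/11) ≈ 0.6852.
C₀ = D/Vd = 1665/13 ≈ 128.077 mg/L.
Before the 3rd dose, 2 doses have been given. Superposition: Cmin = C₀·(f + f²).
≈ 128.077 × (0.6852 + 0.4695) ≈ 128.077 × 1.1547 ≈ 147.891 mg/L.

147.9 mg/L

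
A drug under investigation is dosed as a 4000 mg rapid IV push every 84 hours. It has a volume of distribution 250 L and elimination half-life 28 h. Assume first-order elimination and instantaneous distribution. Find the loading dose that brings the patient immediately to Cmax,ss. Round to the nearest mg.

f = (1/2)^(84/28) ≈ 0.125000; accumulation ratio R = 1/(1−f) ≈ 1.14286.
Loading dose to hit Cmax,ss on first dose: D_load = D_maint·R ≈ 4000 × 1.14286 ≈ 4571.44 mg.

4571 mg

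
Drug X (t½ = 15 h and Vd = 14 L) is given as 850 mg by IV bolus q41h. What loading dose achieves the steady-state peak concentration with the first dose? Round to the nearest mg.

f = (1/2)^(41/15) ≈ 0.150378; accumulation ratio R = 1/(1−f) ≈ 1.17699.
Loading dose to hit Cmax,ss on first dose: D_load = D_maint·R ≈ 850 × 1.17699 ≈ 1000.44 mg.

1000 mg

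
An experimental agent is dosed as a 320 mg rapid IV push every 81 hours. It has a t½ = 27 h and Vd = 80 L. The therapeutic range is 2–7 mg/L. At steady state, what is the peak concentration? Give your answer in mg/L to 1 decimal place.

4.6 mg/L

The dosing interval is 3 half-lives, so f = 2^(−3) = 0.125.
At steady state, R = 1/(1 − 0.125) = 8/7.
Single-dose peak C₀ = D/Vd = 320/80 = 4 mg/L.
Steady-state peak Cmax,ss = C₀·R = 4 × 8/7 ≈ 4.571 mg/L.
Peak 4.6 mg/L vs MTC 7 mg/L: below toxic threshold.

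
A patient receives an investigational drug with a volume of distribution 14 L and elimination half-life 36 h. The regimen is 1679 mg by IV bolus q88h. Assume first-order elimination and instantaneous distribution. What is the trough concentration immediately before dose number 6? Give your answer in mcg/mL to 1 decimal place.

f = (1/2)^(τ/t½) = (1/2)^(88/36) ≈ 0.1837.
C₀ = D/Vd = 1679/14 ≈ 119.929 mcg/mL.
Before the 6th dose, 5 doses have been given. Superposition: Cmin = C₀·(f + f² + … + f^5).
≈ 119.929 × (0.1837 + 0.0337 + 0.0062 + 0.0011 + 0.0002) ≈ 119.929 × 0.2249 ≈ 26.972 mcg/mL.

27.0 mcg/mL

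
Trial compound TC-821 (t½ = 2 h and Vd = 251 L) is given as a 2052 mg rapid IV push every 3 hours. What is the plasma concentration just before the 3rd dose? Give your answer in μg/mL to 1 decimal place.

f = (1/2)^(τ/t½) = (1/2)^(3/2) ≈ 0.3536.
C₀ = D/Vd = 2052/251 ≈ 8.175 μg/mL.
Before the 3rd dose, 2 doses have been given. Superposition: Cmin = C₀·(f + f²).
≈ 8.175 × (0.3536 + 0.1250) ≈ 8.175 × 0.4786 ≈ 3.913 μg/mL.

3.9 μg/mL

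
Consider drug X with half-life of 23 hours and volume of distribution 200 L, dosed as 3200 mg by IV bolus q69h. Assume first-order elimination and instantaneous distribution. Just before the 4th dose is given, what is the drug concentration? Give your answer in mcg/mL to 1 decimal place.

2.3 mcg/mL

f = (1/2)^(τ/t½) = (1/2)^(69/23) ≈ 0.1250.
C₀ = D/Vd = 3200/200 ≈ 16.000 mcg/mL.
Before the 4th dose, 3 doses have been given. Superposition: Cmin = C₀·(f + f² + … + f^3).
≈ 16.000 × (0.1250 + 0.0156 + 0.0020) ≈ 16.000 × 0.1426 ≈ 2.282 mcg/mL.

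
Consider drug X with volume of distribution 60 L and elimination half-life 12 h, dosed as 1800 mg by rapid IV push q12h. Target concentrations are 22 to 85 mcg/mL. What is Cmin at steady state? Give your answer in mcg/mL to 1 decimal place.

The dosing interval is 1 half-life, so f = 2^(−1) = 0.5.
Accumulation ratio R = 1/(1 − f) = 1/0.5 = 2/1.
Single-dose peak C₀ = D/Vd = 1800/60 = 30 mcg/mL.
Steady-state peak Cmax,ss = C₀·R = 30 × 2/1 ≈ 60.000 mcg/mL.
Steady-state trough Cmin,ss = Cmax,ss·f ≈ 60.000 × 0.5 ≈ 30.000 mcg/mL.
Trough 30.0 mcg/mL vs MEC 22 mcg/mL: adequate.

30.0 mcg/mL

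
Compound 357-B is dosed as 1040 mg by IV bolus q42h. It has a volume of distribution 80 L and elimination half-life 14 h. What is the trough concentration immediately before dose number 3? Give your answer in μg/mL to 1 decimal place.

1.8 μg/mL

f = (1/2)^(τ/t½) = (1/2)^(42/14) ≈ 0.1250.
C₀ = D/Vd = 1040/80 ≈ 13.000 μg/mL.
Before the 3rd dose, 2 doses have been given. Superposition: Cmin = C₀·(f + f²).
≈ 13.000 × (0.1250 + 0.0156) ≈ 13.000 × 0.1406 ≈ 1.828 μg/mL.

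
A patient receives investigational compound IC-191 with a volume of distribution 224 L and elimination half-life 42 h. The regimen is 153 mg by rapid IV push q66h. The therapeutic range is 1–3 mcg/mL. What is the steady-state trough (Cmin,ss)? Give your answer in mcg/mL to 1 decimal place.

0.3 mcg/mL

Over one 66-h interval, 66/42 ≈ 1.5714 half-lives elapse, leaving f ≈ 0.3365 of each dose.
Each bolus raises the concentration by D/Vd = 153/224 ≈ 0.683 mcg/mL.
Steady-state trough Cmin,ss = C₀·f/(1−f) ≈ 0.683 × 0.3365/0.6635 ≈ 0.346 mcg/mL.
Trough 0.3 mcg/mL vs MEC 1 mcg/mL: subtherapeutic.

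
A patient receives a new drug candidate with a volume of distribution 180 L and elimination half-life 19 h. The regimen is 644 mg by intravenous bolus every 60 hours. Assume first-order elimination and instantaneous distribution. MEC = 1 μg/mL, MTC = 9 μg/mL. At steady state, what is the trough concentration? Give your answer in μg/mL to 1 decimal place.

k = ln2/t½ = ln2/19 ≈ 0.036481 h⁻¹; fraction remaining f = e^(−kτ) = e^(−0.036481×60) ≈ 0.1120.
Single-dose peak C₀ = D/Vd = 644/180 ≈ 3.578 μg/mL.
Steady-state trough Cmin,ss = C₀·f/(1−f) ≈ 3.578 × 0.1120/0.8880 ≈ 0.451 μg/mL.
Trough 0.5 μg/mL vs MEC 1 μg/mL: subtherapeutic.

0.5 μg/mL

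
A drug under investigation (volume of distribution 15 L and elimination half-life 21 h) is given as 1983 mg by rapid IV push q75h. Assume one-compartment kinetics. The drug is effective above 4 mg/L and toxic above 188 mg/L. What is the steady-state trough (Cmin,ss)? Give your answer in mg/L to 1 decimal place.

12.1 mg/L

k = ln2/t½ = ln2/21 ≈ 0.033007 h⁻¹; fraction remaining f = e^(−kτ) = e^(−0.033007×75) ≈ 0.0841.
At steady state, accumulation factor R = 1/(1 − e^(−kτ)) ≈ 1.0918.
Single-dose peak C₀ = D/Vd = 1983/15 ≈ 132.200 mg/L.
Cmax,ss = C₀/(1 − f) ≈ 132.200/0.9159 ≈ 144.339 mg/L.
Steady-state trough Cmin,ss = Cmax,ss·f ≈ 144.339 × 0.0841 ≈ 12.139 mg/L.
Trough 12.1 mg/L vs MEC 4 mg/L: adequate.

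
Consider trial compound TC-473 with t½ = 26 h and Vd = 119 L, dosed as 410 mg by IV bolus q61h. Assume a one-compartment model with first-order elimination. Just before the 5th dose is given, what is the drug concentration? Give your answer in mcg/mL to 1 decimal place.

f = (1/2)^(τ/t½) = (1/2)^(61/26) ≈ 0.1967.
C₀ = D/Vd = 410/119 ≈ 3.445 mcg/mL.
Before the 5th dose, 4 doses have been given. Superposition: Cmin = C₀·(f + f² + … + f^4).
≈ 3.445 × (0.1967 + 0.0387 + 0.0076 + 0.0015) ≈ 3.445 × 0.2445 ≈ 0.842 mcg/mL.

0.8 mcg/mL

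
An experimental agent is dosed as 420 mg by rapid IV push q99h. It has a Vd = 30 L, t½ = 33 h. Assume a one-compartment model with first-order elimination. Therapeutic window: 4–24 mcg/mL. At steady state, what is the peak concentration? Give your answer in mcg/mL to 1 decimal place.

τ = 99 h = 3 half-lives, so f = (1/2)^3 = 0.125.
Accumulation ratio R = 1/(1 − f) = 1/0.875 = 8/7.
Single-dose peak C₀ = D/Vd = 420/30 = 14 mcg/mL.
Steady-state peak Cmax,ss = C₀·R = 14 × 8/7 ≈ 16.000 mcg/mL.
Peak 16.0 mcg/mL vs MTC 24 mcg/mL: below toxic threshold.

16.0 mcg/mL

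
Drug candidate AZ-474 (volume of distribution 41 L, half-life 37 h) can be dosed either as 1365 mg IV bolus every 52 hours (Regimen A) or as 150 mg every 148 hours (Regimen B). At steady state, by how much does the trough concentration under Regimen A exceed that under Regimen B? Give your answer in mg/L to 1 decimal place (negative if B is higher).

19.9 mg/L

Regimen A: f = (1/2)^(52/37) ≈ 0.3775; Cmin,ss = (1365/41)·f/(1−f) ≈ 20.190 mg/L.
Regimen B: f = (1/2)^(148/37) ≈ 0.0625; Cmin,ss = (150/41)·f/(1−f) ≈ 0.244 mg/L.
Difference ≈ 20.190 − 0.244 ≈ 19.946 mg/L.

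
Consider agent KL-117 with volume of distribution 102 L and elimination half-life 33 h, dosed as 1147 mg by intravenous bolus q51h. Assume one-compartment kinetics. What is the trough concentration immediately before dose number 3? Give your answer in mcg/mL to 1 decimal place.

5.2 mcg/mL

f = (1/2)^(τ/t½) = (1/2)^(51/33) ≈ 0.3426.
C₀ = D/Vd = 1147/102 ≈ 11.245 mcg/mL.
Before the 3rd dose, 2 doses have been given. Superposition: Cmin = C₀·(f + f²).
≈ 11.245 × (0.3426 + 0.1174) ≈ 11.245 × 0.4600 ≈ 5.173 mcg/mL.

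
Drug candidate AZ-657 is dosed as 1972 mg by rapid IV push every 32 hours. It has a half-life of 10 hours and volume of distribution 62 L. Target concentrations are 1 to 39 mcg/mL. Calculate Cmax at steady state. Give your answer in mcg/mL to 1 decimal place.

k = ln2/t½ = ln2/10 ≈ 0.069315 h⁻¹; fraction remaining f = e^(−kτ) = e^(−0.069315×32) ≈ 0.1088.
At steady state, accumulation factor R = 1/(1 − e^(−kτ)) ≈ 1.1221.
Single-dose peak C₀ = D/Vd = 1972/62 ≈ 31.806 mcg/mL.
Steady-state peak Cmax,ss = C₀·R ≈ 31.806 × 1.1221 ≈ 35.690 mcg/mL.
Peak 35.7 mcg/mL vs MTC 39 mcg/mL: below toxic threshold.

35.7 mcg/mL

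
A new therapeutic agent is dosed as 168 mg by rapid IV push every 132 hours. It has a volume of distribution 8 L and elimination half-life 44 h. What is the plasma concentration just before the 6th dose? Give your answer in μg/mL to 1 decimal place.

f = (1/2)^(τ/t½) = (1/2)^(132/44) ≈ 0.1250.
C₀ = D/Vd = 168/8 ≈ 21.000 μg/mL.
Before the 6th dose, 5 doses have been given. Superposition: Cmin = C₀·(f + f² + … + f^5).
≈ 21.000 × (0.1250 + 0.0156 + 0.0020 + 0.0002 + 0.0000) ≈ 21.000 × 0.1428 ≈ 2.999 μg/mL.

3.0 μg/mL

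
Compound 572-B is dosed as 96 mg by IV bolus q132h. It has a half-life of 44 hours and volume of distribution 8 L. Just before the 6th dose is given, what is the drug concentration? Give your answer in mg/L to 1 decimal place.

1.7 mg/L

f = (1/2)^(τ/t½) = (1/2)^(132/44) ≈ 0.1250.
C₀ = D/Vd = 96/8 ≈ 12.000 mg/L.
Before the 6th dose, 5 doses have been given. Superposition: Cmin = C₀·(f + f² + … + f^5).
≈ 12.000 × (0.1250 + 0.0156 + 0.0020 + 0.0002 + 0.0000) ≈ 12.000 × 0.1428 ≈ 1.714 mg/L.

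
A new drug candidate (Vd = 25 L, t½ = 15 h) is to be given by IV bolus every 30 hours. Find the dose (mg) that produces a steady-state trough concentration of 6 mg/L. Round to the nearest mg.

τ/t½ = 30/15 ≈ 2, so f = (1/2)^(30/15) ≈ 0.250000.
Cmin,ss = (D/Vd)·f/(1−f), so D = Cmin,ss·Vd·(1−f)/f.
D = 6 × 25 × (1−f)/f ≈ 6 × 25 × 3.00000 ≈ 450.00 mg.

450 mg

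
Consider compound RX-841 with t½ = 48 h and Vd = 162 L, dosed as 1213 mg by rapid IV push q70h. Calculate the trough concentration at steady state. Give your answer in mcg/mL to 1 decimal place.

Over one 70-h interval, 70/48 ≈ 1.4583 half-lives elapse, leaving f ≈ 0.3639 of each dose.
Accumulation ratio R = 1/(1 − f) ≈ 1/0.6361 ≈ 1.5721.
Each bolus raises the concentration by D/Vd = 1213/162 ≈ 7.488 mcg/mL.
Cmax,ss = C₀/(1 − f) ≈ 7.488/0.6361 ≈ 11.772 mcg/mL.
Steady-state trough Cmin,ss = Cmax,ss·f ≈ 11.772 × 0.3639 ≈ 4.284 mcg/mL.

4.3 mcg/mL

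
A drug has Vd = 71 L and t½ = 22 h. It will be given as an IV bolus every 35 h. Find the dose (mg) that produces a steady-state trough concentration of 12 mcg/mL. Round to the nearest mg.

1715 mg

τ/t½ = 35/22 ≈ 1.5909, so f = (1/2)^(35/22) ≈ 0.331962.
Cmin,ss = (D/Vd)·f/(1−f), so D = Cmin,ss·Vd·(1−f)/f.
D = 12 × 71 × (1−f)/f ≈ 12 × 71 × 2.01239 ≈ 1714.56 mg.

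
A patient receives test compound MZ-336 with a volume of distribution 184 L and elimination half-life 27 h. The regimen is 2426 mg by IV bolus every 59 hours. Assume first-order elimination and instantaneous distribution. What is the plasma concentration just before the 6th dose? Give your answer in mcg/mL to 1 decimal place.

f = (1/2)^(τ/t½) = (1/2)^(59/27) ≈ 0.2199.
C₀ = D/Vd = 2426/184 ≈ 13.185 mcg/mL.
Before the 6th dose, 5 doses have been given. Superposition: Cmin = C₀·(f + f² + … + f^5).
≈ 13.185 × (0.2199 + 0.0484 + 0.0106 + 0.0023 + 0.0005) ≈ 13.185 × 0.2817 ≈ 3.714 mcg/mL.

3.7 mcg/mL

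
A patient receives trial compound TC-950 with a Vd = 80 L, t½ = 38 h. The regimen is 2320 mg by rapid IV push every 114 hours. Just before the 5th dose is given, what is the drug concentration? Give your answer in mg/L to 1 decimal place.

4.1 mg/L

f = (1/2)^(τ/t½) = (1/2)^(114/38) ≈ 0.1250.
C₀ = D/Vd = 2320/80 ≈ 29.000 mg/L.
Before the 5th dose, 4 doses have been given. Superposition: Cmin = C₀·(f + f² + … + f^4).
≈ 29.000 × (0.1250 + 0.0156 + 0.0020 + 0.0002) ≈ 29.000 × 0.1428 ≈ 4.141 mg/L.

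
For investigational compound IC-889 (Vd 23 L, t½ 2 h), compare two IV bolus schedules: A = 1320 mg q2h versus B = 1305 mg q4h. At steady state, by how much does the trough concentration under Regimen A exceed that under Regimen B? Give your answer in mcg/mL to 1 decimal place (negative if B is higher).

38.5 mcg/mL

Regimen A: f = (1/2)^(2/2) ≈ 0.5000; Cmin,ss = (1320/23)·f/(1−f) ≈ 57.391 mcg/mL.
Regimen B: f = (1/2)^(4/2) ≈ 0.2500; Cmin,ss = (1305/23)·f/(1−f) ≈ 18.913 mcg/mL.
Difference ≈ 57.391 − 18.913 ≈ 38.478 mcg/mL.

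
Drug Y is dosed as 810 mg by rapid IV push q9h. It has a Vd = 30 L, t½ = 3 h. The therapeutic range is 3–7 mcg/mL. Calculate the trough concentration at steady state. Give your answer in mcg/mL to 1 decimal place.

3.9 mcg/mL

τ = 9 h = 3 half-lives, so f = (1/2)^3 = 0.125.
At steady state, R = 1/(1 − 0.125) = 8/7.
Single-dose peak C₀ = D/Vd = 810/30 = 27 mcg/mL.
Steady-state peak Cmax,ss = C₀·R = 27 × 8/7 ≈ 30.857 mcg/mL.
Steady-state trough Cmin,ss = Cmax,ss·f ≈ 30.857 × 0.125 ≈ 3.857 mcg/mL.
Trough 3.9 mcg/mL vs MEC 3 mcg/mL: adequate.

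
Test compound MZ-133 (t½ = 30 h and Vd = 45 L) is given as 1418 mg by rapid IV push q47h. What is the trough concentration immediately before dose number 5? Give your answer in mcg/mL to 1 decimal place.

15.9 mcg/mL

f = (1/2)^(τ/t½) = (1/2)^(47/30) ≈ 0.3376.
C₀ = D/Vd = 1418/45 ≈ 31.511 mcg/mL.
Before the 5th dose, 4 doses have been given. Superposition: Cmin = C₀·(f + f² + … + f^4).
≈ 31.511 × (0.3376 + 0.1140 + 0.0385 + 0.0130) ≈ 31.511 × 0.5031 ≈ 15.853 mcg/mL.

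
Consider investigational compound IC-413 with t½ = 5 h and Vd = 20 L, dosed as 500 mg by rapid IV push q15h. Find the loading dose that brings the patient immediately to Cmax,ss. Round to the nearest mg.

571 mg

f = (1/2)^(15/5) ≈ 0.125000; accumulation ratio R = 1/(1−f) ≈ 1.14286.
Loading dose to hit Cmax,ss on first dose: D_load = D_maint·R ≈ 500 × 1.14286 ≈ 571.43 mg.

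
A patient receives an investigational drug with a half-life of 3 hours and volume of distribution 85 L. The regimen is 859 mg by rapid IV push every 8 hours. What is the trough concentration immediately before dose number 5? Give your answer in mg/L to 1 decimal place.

1.9 mg/L

f = (1/2)^(τ/t½) = (1/2)^(8/3) ≈ 0.1575.
C₀ = D/Vd = 859/85 ≈ 10.106 mg/L.
Before the 5th dose, 4 doses have been given. Superposition: Cmin = C₀·(f + f² + … + f^4).
≈ 10.106 × (0.1575 + 0.0248 + 0.0039 + 0.0006) ≈ 10.106 × 0.1868 ≈ 1.888 mg/L.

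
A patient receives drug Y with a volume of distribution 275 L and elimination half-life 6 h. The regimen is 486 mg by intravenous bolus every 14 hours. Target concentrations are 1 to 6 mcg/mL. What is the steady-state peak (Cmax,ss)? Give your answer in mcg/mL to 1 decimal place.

Over one 14-h interval, 14/6 ≈ 2.3333 half-lives elapse, leaving f ≈ 0.1984 of each dose.
At steady state, accumulation factor R = 1/(1 − e^(−kτ)) ≈ 1.2475.
Single-dose peak C₀ = D/Vd = 486/275 ≈ 1.767 mcg/mL.
Cmax,ss = C₀/(1 − f) ≈ 1.767/0.8016 ≈ 2.204 mcg/mL.
Peak 2.2 mcg/mL vs MTC 6 mcg/mL: below toxic threshold.

2.2 mcg/mL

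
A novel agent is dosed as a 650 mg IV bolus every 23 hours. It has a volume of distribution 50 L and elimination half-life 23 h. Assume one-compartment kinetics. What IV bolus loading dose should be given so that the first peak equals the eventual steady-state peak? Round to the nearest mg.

f = (1/2)^(23/23) ≈ 0.500000; accumulation ratio R = 1/(1−f) ≈ 2.00000.
Loading dose to hit Cmax,ss on first dose: D_load = D_maint·R ≈ 650 × 2.00000 ≈ 1300.00 mg.

1300 mg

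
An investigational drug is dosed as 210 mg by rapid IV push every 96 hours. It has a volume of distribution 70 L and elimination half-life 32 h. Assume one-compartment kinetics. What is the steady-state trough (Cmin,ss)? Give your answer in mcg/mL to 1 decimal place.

0.4 mcg/mL

The dosing interval is 3 half-lives, so f = 2^(−3) = 0.125.
At steady state, R = 1/(1 − 0.125) = 8/7.
Single-dose peak C₀ = D/Vd = 210/70 = 3 mcg/mL.
Steady-state peak Cmax,ss = C₀·R = 3 × 8/7 ≈ 3.429 mcg/mL.
Steady-state trough Cmin,ss = Cmax,ss·f ≈ 3.429 × 0.125 ≈ 0.429 mcg/mL.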